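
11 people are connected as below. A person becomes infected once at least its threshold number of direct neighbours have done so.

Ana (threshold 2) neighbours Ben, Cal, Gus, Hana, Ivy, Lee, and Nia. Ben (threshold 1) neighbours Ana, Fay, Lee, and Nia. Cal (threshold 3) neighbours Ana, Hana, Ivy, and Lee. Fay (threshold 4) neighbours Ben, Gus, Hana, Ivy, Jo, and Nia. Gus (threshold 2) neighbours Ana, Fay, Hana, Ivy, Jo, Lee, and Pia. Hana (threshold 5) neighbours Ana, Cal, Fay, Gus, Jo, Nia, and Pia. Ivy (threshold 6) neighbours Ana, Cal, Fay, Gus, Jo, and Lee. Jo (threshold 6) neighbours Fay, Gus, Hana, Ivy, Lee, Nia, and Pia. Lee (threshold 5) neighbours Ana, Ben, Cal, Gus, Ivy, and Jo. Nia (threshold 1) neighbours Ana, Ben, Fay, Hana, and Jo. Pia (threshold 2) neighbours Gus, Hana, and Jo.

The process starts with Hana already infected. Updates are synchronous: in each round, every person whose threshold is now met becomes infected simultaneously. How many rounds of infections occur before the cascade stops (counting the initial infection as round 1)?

5

Round 1 — Hana becomes infected (initial).
Round 2 — checking thresholds:
  Ana: 1 of 7 neighbours < 2, holds.
  Cal: 1 of 4 neighbours < 3, holds.
  Fay: 1 of 6 neighbours < 4, holds.
  Gus: 1 of 7 neighbours < 2, holds.
  Jo: 1 of 7 neighbours < 6, holds.
  Nia: 1 of 5 neighbours ≥ 1, becomes infected.
  Pia: 1 of 3 neighbours < 2, holds.
Round 3 — checking thresholds:
  Ana: 2 of 7 neighbours ≥ 2, becomes infected.
  Ben: 1 of 4 neighbours ≥ 1, becomes infected.
  Cal: 1 of 4 neighbours < 3, holds.
  Fay: 2 of 6 neighbours < 4, holds.
  Gus: 1 of 7 neighbours < 2, holds.
  Jo: 2 of 7 neighbours < 6, holds.
  Pia: 1 of 3 neighbours < 2, holds.
Round 4 — checking thresholds:
  Cal: 2 of 4 neighbours < 3, holds.
  Fay: 3 of 6 neighbours < 4, holds.
  Gus: 2 of 7 neighbours ≥ 2, becomes infected.
  Ivy: 1 of 6 neighbours < 6, holds.
  Jo: 2 of 7 neighbours < 6, holds.
  Lee: 2 of 6 neighbours < 5, holds.
  Pia: 1 of 3 neighbours < 2, holds.
Round 5 — checking thresholds:
  Cal: 2 of 4 neighbours < 3, holds.
  Fay: 4 of 6 neighbours ≥ 4, becomes infected.
  Ivy: 2 of 6 neighbours < 6, holds.
  Jo: 3 of 7 neighbours < 6, holds.
  Lee: 3 of 6 neighbours < 5, holds.
  Pia: 2 of 3 neighbours ≥ 2, becomes infected.
Round 6 — no new infections; cascade stops.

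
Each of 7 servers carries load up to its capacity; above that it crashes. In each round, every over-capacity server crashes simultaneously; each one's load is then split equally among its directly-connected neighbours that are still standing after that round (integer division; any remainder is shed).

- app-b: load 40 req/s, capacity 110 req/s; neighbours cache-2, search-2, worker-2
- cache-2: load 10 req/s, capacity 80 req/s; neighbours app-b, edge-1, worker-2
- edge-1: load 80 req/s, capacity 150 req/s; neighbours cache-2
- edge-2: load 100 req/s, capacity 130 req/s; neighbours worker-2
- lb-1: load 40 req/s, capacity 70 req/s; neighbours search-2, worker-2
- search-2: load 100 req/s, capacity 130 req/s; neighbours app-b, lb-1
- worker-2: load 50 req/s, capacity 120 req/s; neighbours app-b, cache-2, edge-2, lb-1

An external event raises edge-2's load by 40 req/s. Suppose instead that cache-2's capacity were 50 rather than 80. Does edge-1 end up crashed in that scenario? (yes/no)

With cache-2's capacity at 50:
Round 1 — edge-2 at 140 > 130. edge-2 crashes.
  edge-2 sheds 140 req/s to worker-2: 140 each.
    worker-2: 50+140 = 190 > 120
Round 2 — worker-2 crashes.
  worker-2 sheds 190 req/s to app-b, cache-2, lb-1: 63 each (1 lost).
    app-b: 40+63 = 103 ≤ 110
    cache-2: 10+63 = 73 > 50
    lb-1: 40+63 = 103 > 70
Round 3 — cache-2, lb-1 crash.
  cache-2 sheds 73 req/s to app-b, edge-1: 36 each (1 lost).
    app-b: 103+36 = 139 > 110
    edge-1: 80+36 = 116 ≤ 150
  lb-1 sheds 103 req/s to search-2: 103 each.
    search-2: 100+103 = 203 > 130
Round 4 — app-b, search-2 crash.
  app-b sheds 139 req/s: no online neighbours, lost.
  search-2 sheds 203 req/s: no online neighbours, lost.
No further crashes.

no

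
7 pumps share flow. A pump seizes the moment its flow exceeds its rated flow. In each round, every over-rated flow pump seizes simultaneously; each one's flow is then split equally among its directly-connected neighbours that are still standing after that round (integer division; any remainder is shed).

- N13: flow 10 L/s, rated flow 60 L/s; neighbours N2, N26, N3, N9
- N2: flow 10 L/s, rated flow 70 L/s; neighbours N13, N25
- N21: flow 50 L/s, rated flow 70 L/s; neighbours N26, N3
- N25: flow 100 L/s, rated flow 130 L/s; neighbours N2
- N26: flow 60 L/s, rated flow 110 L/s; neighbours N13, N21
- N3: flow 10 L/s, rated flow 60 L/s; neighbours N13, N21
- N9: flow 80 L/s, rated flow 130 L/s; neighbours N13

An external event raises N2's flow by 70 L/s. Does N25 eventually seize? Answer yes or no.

Round 1 — N2 at 80 > 70. N2 seizes.
  N2 sheds 80 L/s to N13, N25: 40 each.
    N13: 10+40 = 50 ≤ 60
    N25: 100+40 = 140 > 130
Round 2 — N25 seizes.
  N25 sheds 140 L/s: no online neighbours, lost.
No further seizures.

yes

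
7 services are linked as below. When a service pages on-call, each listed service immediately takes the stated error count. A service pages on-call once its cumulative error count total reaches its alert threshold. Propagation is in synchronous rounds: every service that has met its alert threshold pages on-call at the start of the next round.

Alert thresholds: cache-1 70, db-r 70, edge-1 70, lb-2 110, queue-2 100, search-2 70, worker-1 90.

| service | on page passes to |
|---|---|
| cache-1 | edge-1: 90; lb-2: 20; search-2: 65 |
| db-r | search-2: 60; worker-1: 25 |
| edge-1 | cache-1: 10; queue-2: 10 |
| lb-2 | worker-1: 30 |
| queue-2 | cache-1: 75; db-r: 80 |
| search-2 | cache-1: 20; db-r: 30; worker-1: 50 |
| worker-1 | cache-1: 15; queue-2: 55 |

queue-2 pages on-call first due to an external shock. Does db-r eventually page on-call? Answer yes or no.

Round 1 — queue-2 pages on-call (initial).
  cache-1: +75 → 75 ≥ 70
  db-r: +80 → 80 ≥ 70
Round 2 — cache-1, db-r page on-call.
  edge-1: +90 → 90 ≥ 70
  lb-2: +20 → 20 < 110
  search-2: +65+60 → 125 ≥ 70
  worker-1: +25 → 25 < 90
Round 3 — edge-1, search-2 page on-call.
  worker-1: +50 → 75 < 90
No further pages.

yes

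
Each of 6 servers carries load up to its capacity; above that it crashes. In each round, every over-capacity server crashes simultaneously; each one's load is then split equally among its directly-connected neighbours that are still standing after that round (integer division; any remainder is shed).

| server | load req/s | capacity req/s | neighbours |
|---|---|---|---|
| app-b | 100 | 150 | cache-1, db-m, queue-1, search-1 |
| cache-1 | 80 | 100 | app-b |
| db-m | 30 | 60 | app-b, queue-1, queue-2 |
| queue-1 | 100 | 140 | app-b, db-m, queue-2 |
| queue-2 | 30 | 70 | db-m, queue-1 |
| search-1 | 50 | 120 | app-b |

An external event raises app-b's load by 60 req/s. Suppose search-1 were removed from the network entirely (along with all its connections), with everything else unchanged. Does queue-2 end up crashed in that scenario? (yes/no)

yes

With search-1 removed:
Round 1 — app-b at 160 > 150. app-b crashes.
  app-b sheds 160 req/s to cache-1, db-m, queue-1: 53 each (1 lost).
    cache-1: 80+53 = 133 > 100
    db-m: 30+53 = 83 > 60
    queue-1: 100+53 = 153 > 140
Round 2 — cache-1, db-m, queue-1 crash.
  cache-1 sheds 133 req/s: no online neighbours, lost.
  db-m sheds 83 req/s to queue-2: 83 each.
    queue-2: 30+83 = 113 > 70
  queue-1 sheds 153 req/s to queue-2: 153 each.
    queue-2: 113+153 = 266 > 70
Round 3 — queue-2 crashes.
  queue-2 sheds 266 req/s: no online neighbours, lost.
No further crashes.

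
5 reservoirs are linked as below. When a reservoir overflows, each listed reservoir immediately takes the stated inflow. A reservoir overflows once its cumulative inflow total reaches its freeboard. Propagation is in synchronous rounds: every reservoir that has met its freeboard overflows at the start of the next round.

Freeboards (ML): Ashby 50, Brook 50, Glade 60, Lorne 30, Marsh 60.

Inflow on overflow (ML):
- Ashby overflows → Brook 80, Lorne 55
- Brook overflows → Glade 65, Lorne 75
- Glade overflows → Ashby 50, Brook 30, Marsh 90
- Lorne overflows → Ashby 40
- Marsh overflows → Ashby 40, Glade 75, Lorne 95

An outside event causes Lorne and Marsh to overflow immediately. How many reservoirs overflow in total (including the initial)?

5

Round 1 — Lorne, Marsh overflow (initial).
  Ashby: +40+40 → 80 ≥ 50
  Glade: +75 → 75 ≥ 60
Round 2 — Ashby, Glade overflow.
  Brook: +80+30 → 110 ≥ 50
Round 3 — Brook overflows.
No further overflows.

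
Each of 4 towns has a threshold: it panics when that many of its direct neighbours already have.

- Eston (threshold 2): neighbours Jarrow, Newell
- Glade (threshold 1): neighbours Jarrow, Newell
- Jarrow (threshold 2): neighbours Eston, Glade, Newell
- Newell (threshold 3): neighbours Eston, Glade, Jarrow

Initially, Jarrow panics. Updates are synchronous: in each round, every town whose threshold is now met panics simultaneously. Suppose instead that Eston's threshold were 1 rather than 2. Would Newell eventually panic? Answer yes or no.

With Eston's threshold at 1:
Round 1 — Jarrow panics (initial).
Round 2 — checking thresholds:
  Eston: 1 of 2 neighbours ≥ 1, panics.
  Glade: 1 of 2 neighbours ≥ 1, panics.
  Newell: 1 of 3 neighbours < 3, not yet.
Round 3 — checking thresholds:
  Newell: 3 of 3 neighbours ≥ 3, panics.
Round 4 — no new panics; cascade stops.

yes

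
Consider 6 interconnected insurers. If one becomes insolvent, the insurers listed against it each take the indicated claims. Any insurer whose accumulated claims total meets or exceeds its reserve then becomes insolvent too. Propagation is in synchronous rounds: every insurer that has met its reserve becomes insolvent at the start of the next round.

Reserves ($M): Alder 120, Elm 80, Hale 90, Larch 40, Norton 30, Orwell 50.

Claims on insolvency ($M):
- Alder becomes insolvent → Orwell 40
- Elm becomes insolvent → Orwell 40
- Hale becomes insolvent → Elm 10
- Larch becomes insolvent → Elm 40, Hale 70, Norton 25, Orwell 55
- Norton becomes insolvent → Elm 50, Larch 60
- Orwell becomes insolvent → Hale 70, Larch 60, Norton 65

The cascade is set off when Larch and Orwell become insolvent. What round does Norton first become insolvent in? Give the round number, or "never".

Round 1 — Larch, Orwell become insolvent (initial).
  Elm: +40 → 40 < 80
  Hale: +70+70 → 140 ≥ 90
  Norton: +25+65 → 90 ≥ 30
Round 2 — Hale, Norton become insolvent.
  Elm: +10+50 → 100 ≥ 80
Round 3 — Elm becomes insolvent.
No further insolvencies.

2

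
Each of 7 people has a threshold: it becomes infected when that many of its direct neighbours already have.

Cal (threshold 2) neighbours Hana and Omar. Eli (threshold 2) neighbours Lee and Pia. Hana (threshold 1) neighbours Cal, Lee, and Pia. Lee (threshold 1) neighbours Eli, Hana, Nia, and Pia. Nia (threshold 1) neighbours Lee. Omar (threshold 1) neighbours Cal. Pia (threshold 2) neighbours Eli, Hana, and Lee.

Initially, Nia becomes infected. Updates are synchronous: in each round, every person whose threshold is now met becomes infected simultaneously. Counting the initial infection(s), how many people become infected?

5

Round 1 — Nia becomes infected (initial).
Round 2 — checking thresholds:
  Lee: 1 of 4 neighbours ≥ 1, becomes infected.
Round 3 — checking thresholds:
  Eli: 1 of 2 neighbours < 2, not yet.
  Hana: 1 of 3 neighbours ≥ 1, becomes infected.
  Pia: 1 of 3 neighbours < 2, not yet.
Round 4 — checking thresholds:
  Cal: 1 of 2 neighbours < 2, not yet.
  Eli: 1 of 2 neighbours < 2, not yet.
  Pia: 2 of 3 neighbours ≥ 2, becomes infected.
Round 5 — checking thresholds:
  Cal: 1 of 2 neighbours < 2, not yet.
  Eli: 2 of 2 neighbours ≥ 2, becomes infected.
Round 6 — no new infections; cascade stops.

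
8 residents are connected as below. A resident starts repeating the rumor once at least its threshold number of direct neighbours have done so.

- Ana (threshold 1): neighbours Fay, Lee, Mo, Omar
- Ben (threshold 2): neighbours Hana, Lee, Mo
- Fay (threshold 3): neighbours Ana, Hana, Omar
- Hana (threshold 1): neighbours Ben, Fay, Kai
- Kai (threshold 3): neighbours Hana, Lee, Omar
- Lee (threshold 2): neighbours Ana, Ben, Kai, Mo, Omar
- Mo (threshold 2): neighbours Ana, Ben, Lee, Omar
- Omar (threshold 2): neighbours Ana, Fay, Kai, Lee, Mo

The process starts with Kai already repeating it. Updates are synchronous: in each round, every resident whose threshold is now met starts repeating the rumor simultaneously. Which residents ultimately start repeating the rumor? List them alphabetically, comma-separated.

Hana, Kai

Round 1 — Kai starts repeating the rumor (initial).
Round 2 — checking thresholds:
  Hana: 1 of 3 neighbours ≥ 1, starts repeating the rumor.
  Lee: 1 of 5 neighbours < 2, below threshold.
  Omar: 1 of 5 neighbours < 2, below threshold.
Round 3 — no new spreads; cascade stops.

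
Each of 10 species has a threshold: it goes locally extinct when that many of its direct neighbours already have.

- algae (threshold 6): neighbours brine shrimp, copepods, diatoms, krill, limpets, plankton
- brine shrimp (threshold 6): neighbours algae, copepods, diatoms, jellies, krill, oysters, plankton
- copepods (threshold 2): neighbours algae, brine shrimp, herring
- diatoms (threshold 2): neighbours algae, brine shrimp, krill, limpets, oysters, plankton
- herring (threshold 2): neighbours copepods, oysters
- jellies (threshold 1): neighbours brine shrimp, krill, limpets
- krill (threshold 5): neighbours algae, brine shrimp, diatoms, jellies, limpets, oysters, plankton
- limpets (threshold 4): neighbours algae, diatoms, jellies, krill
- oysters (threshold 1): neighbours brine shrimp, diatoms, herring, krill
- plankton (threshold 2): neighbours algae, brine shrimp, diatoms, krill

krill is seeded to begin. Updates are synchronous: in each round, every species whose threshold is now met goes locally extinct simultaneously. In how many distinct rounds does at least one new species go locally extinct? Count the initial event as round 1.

Round 1 — krill goes locally extinct (initial).
Round 2 — checking thresholds:
  algae: 1 of 6 neighbours < 6, not yet.
  brine shrimp: 1 of 7 neighbours < 6, not yet.
  diatoms: 1 of 6 neighbours < 2, not yet.
  jellies: 1 of 3 neighbours ≥ 1, goes locally extinct.
  limpets: 1 of 4 neighbours < 4, not yet.
  oysters: 1 of 4 neighbours ≥ 1, goes locally extinct.
  plankton: 1 of 4 neighbours < 2, not yet.
Round 3 — checking thresholds:
  algae: 1 of 6 neighbours < 6, not yet.
  brine shrimp: 3 of 7 neighbours < 6, not yet.
  diatoms: 2 of 6 neighbours ≥ 2, goes locally extinct.
  herring: 1 of 2 neighbours < 2, not yet.
  limpets: 2 of 4 neighbours < 4, not yet.
  plankton: 1 of 4 neighbours < 2, not yet.
Round 4 — checking thresholds:
  algae: 2 of 6 neighbours < 6, not yet.
  brine shrimp: 4 of 7 neighbours < 6, not yet.
  herring: 1 of 2 neighbours < 2, not yet.
  limpets: 3 of 4 neighbours < 4, not yet.
  plankton: 2 of 4 neighbours ≥ 2, goes locally extinct.
Round 5 — no new extinctions; cascade stops.

4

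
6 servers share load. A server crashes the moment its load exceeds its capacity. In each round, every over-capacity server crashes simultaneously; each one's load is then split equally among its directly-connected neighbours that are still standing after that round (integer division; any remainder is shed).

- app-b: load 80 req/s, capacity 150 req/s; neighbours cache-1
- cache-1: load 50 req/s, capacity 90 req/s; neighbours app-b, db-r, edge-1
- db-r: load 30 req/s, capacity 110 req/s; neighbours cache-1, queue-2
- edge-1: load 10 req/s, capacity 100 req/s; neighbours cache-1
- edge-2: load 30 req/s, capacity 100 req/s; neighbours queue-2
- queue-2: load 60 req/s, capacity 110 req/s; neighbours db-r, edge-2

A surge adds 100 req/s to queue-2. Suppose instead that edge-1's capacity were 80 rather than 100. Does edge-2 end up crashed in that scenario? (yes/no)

With edge-1's capacity at 80:
Round 1 — queue-2 at 160 > 110. queue-2 crashes.
  queue-2 sheds 160 req/s to db-r, edge-2: 80 each.
    db-r: 30+80 = 110 ≤ 110
    edge-2: 30+80 = 110 > 100
Round 2 — edge-2 crashes.
  edge-2 sheds 110 req/s: no online neighbours, lost.
No further crashes.

yes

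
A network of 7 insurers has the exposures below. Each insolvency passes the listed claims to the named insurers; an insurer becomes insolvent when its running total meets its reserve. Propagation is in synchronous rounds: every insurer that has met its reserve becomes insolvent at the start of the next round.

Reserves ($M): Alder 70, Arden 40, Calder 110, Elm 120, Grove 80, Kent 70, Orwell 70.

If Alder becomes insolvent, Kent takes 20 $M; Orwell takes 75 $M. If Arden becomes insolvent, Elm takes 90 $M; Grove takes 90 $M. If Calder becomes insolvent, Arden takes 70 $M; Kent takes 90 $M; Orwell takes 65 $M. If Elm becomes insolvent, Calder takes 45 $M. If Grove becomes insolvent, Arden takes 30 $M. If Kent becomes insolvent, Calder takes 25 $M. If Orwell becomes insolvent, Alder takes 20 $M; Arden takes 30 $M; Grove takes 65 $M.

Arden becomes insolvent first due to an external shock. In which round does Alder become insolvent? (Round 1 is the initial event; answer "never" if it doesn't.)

never

Round 1 — Arden becomes insolvent (initial).
  Elm: +90 → 90 < 120
  Grove: +90 → 90 ≥ 80
Round 2 — Grove becomes insolvent.
No further insolvencies.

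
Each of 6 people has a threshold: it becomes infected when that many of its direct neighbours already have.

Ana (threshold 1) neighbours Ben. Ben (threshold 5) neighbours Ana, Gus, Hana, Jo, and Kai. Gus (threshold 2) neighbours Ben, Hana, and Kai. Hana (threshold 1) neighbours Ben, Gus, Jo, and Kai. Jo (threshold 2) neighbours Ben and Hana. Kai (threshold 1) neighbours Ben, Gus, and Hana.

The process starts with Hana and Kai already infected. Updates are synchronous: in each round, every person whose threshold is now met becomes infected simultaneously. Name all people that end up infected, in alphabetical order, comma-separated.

Gus, Hana, Kai

Round 1 — Hana, Kai become infected (initial).
Round 2 — checking thresholds:
  Ben: 2 of 5 neighbours < 5, holds.
  Gus: 2 of 3 neighbours ≥ 2, becomes infected.
  Jo: 1 of 2 neighbours < 2, holds.
Round 3 — no new infections; cascade stops.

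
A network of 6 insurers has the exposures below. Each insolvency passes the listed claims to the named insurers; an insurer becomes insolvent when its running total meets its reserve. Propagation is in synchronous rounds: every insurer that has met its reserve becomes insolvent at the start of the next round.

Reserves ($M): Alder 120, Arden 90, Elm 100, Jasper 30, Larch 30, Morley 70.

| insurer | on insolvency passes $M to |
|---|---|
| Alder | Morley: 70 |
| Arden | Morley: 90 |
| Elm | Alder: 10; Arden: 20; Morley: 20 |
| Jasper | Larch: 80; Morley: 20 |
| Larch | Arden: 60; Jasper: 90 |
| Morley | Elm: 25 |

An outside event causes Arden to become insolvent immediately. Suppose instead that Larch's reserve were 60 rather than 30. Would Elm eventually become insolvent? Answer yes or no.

no

With Larch's reserve at 60:
Round 1 — Arden becomes insolvent (initial).
  Morley: +90 → 90 ≥ 70
Round 2 — Morley becomes insolvent.
  Elm: +25 → 25 < 100
No further insolvencies.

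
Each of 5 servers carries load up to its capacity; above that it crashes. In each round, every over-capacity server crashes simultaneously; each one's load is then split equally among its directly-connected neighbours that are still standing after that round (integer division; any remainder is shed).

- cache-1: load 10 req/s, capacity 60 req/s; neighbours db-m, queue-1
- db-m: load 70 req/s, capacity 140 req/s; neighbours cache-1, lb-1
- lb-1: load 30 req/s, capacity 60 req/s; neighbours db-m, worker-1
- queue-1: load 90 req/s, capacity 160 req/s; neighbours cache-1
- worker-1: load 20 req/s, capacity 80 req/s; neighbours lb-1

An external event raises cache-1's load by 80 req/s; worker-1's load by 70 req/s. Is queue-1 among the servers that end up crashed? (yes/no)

Round 1 — cache-1 at 90 > 60; worker-1 at 90 > 80. cache-1, worker-1 crash.
  cache-1 sheds 90 req/s to db-m, queue-1: 45 each.
    db-m: 70+45 = 115 ≤ 140
    queue-1: 90+45 = 135 ≤ 160
  worker-1 sheds 90 req/s to lb-1: 90 each.
    lb-1: 30+90 = 120 > 60
Round 2 — lb-1 crashes.
  lb-1 sheds 120 req/s to db-m: 120 each.
    db-m: 115+120 = 235 > 140
Round 3 — db-m crashes.
  db-m sheds 235 req/s: no online neighbours, lost.
No further crashes.

no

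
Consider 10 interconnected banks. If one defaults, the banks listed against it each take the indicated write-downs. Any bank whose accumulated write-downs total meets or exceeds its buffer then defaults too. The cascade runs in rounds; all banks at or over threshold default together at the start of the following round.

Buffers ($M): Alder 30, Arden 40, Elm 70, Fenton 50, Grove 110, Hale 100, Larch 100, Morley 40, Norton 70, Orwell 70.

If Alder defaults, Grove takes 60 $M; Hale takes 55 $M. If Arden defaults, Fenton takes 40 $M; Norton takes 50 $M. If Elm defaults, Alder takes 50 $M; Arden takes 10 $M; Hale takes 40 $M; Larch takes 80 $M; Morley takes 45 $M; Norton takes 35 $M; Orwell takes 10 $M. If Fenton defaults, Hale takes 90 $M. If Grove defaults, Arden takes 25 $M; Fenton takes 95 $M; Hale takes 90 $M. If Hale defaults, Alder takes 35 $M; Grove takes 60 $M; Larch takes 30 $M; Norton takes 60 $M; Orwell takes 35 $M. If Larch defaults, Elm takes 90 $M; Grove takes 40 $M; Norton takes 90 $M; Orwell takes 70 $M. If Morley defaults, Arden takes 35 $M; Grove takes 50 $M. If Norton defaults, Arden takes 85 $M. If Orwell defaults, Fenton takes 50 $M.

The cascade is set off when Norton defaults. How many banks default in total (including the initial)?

2

Round 1 — Norton defaults (initial).
  Arden: +85 → 85 ≥ 40
Round 2 — Arden defaults.
  Fenton: +40 → 40 < 50
No further defaults.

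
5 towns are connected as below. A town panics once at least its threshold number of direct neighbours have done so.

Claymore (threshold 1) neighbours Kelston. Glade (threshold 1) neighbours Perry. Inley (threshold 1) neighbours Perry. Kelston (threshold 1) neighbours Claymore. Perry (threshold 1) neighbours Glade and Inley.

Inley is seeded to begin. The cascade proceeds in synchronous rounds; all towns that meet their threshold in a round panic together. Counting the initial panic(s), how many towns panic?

3

Round 1 — Inley panics (initial).
Round 2 — checking thresholds:
  Perry: 1 of 2 neighbours ≥ 1, panics.
Round 3 — checking thresholds:
  Glade: 1 of 1 neighbours ≥ 1, panics.
Round 4 — no new panics; cascade stops.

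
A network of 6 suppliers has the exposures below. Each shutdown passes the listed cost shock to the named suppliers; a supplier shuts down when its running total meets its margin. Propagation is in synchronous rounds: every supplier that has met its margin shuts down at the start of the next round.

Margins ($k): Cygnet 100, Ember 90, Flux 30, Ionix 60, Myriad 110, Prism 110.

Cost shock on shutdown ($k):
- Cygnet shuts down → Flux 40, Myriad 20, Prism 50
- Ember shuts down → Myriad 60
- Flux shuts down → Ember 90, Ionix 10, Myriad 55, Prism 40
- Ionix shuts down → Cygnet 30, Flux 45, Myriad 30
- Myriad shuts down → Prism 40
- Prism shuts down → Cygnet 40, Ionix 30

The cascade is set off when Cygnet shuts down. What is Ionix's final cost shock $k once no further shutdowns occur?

Round 1 — Cygnet shuts down (initial).
  Flux: +40 → 40 ≥ 30
  Myriad: +20 → 20 < 110
  Prism: +50 → 50 < 110
Round 2 — Flux shuts down.
  Ember: +90 → 90 ≥ 90
  Ionix: +10 → 10 < 60
  Myriad: +55 → 75 < 110
  Prism: +40 → 90 < 110
Round 3 — Ember shuts down.
  Myriad: +60 → 135 ≥ 110
Round 4 — Myriad shuts down.
  Prism: +40 → 130 ≥ 110
Round 5 — Prism shuts down.
  Ionix: +30 → 40 < 60
No further shutdowns.

40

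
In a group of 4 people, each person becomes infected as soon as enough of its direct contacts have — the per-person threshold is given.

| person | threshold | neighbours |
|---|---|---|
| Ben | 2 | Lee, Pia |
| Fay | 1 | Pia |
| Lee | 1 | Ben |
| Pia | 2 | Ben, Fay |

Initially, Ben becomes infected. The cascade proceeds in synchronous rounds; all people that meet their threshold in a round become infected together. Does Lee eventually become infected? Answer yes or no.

yes

Round 1 — Ben becomes infected (initial).
Round 2 — checking thresholds:
  Lee: 1 of 1 neighbours ≥ 1, becomes infected.
  Pia: 1 of 2 neighbours < 2, below threshold.
Round 3 — no new infections; cascade stops.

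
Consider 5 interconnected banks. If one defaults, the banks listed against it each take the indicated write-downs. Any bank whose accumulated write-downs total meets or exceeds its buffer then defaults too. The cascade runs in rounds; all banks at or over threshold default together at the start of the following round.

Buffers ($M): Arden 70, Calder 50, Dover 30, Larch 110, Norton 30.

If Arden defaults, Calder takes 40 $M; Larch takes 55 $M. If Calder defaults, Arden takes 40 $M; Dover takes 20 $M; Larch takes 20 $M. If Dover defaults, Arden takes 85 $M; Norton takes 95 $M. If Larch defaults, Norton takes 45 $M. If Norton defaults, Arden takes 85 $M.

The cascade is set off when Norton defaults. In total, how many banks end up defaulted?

Round 1 — Norton defaults (initial).
  Arden: +85 → 85 ≥ 70
Round 2 — Arden defaults.
  Calder: +40 → 40 < 50
  Larch: +55 → 55 < 110
No further defaults.

2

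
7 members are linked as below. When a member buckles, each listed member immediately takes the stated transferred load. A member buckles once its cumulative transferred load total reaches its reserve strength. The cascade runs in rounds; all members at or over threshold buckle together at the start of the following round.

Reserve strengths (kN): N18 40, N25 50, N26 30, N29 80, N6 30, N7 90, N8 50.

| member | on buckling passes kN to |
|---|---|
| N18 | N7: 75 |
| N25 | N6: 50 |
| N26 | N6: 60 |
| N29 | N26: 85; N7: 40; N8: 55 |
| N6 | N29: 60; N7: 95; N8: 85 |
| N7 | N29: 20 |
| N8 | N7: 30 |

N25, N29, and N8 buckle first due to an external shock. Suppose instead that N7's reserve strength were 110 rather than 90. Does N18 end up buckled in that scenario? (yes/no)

no

With N7's reserve strength at 110:
Round 1 — N25, N29, N8 buckle (initial).
  N26: +85 → 85 ≥ 30
  N6: +50 → 50 ≥ 30
  N7: +40+30 → 70 < 110
Round 2 — N26, N6 buckle.
  N7: +95 → 165 ≥ 110
Round 3 — N7 buckles.
No further bucklings.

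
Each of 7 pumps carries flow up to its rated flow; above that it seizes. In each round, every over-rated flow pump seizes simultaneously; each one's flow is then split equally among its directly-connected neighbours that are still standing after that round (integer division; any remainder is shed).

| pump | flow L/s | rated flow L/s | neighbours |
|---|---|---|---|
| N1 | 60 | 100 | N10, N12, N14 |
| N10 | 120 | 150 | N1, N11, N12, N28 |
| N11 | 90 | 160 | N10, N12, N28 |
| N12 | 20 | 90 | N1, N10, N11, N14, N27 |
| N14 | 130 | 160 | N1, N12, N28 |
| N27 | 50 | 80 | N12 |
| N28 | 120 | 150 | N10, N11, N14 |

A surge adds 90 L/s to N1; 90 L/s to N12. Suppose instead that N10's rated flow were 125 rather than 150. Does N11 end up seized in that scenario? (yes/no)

yes

With N10's rated flow at 125:
Round 1 — N1 at 150 > 100; N12 at 110 > 90. N1, N12 seize.
  N1 sheds 150 L/s to N10, N14: 75 each.
    N10: 120+75 = 195 > 125
    N14: 130+75 = 205 > 160
  N12 sheds 110 L/s to N10, N11, N14, N27: 27 each (2 lost).
    N10: 195+27 = 222 > 125
    N11: 90+27 = 117 ≤ 160
    N14: 205+27 = 232 > 160
    N27: 50+27 = 77 ≤ 80
Round 2 — N10, N14 seize.
  N10 sheds 222 L/s to N11, N28: 111 each.
    N11: 117+111 = 228 > 160
    N28: 120+111 = 231 > 150
  N14 sheds 232 L/s to N28: 232 each.
    N28: 231+232 = 463 > 150
Round 3 — N11, N28 seize.
  N11 sheds 228 L/s: no online neighbours, lost.
  N28 sheds 463 L/s: no online neighbours, lost.
No further seizures.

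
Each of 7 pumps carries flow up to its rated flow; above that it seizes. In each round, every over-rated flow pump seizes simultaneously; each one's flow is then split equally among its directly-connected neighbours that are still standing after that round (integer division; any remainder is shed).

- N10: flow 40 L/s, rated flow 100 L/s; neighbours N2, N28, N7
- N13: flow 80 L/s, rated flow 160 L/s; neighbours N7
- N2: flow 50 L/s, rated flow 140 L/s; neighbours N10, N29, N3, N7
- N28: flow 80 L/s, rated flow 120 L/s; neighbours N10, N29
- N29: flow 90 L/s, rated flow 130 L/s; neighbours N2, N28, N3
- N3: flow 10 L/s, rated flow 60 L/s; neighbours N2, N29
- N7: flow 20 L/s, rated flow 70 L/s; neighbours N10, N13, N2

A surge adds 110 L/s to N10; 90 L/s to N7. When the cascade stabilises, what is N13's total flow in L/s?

Round 1 — N10 at 150 > 100; N7 at 110 > 70. N10, N7 seize.
  N10 sheds 150 L/s to N2, N28: 75 each.
    N2: 50+75 = 125 ≤ 140
    N28: 80+75 = 155 > 120
  N7 sheds 110 L/s to N13, N2: 55 each.
    N13: 80+55 = 135 ≤ 160
    N2: 125+55 = 180 > 140
Round 2 — N2, N28 seize.
  N2 sheds 180 L/s to N29, N3: 90 each.
    N29: 90+90 = 180 > 130
    N3: 10+90 = 100 > 60
  N28 sheds 155 L/s to N29: 155 each.
    N29: 180+155 = 335 > 130
Round 3 — N29, N3 seize.
  N29 sheds 335 L/s: no online neighbours, lost.
  N3 sheds 100 L/s: no online neighbours, lost.
No further seizures.

135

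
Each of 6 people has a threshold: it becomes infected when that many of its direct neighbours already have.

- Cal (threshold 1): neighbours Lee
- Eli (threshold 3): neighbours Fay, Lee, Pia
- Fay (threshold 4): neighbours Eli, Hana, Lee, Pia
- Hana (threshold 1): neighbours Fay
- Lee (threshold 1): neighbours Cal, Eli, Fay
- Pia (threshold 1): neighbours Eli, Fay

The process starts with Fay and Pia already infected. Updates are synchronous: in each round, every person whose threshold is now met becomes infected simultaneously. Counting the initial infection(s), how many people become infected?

6

Round 1 — Fay, Pia become infected (initial).
Round 2 — checking thresholds:
  Eli: 2 of 3 neighbours < 3, not yet.
  Hana: 1 of 1 neighbours ≥ 1, becomes infected.
  Lee: 1 of 3 neighbours ≥ 1, becomes infected.
Round 3 — checking thresholds:
  Cal: 1 of 1 neighbours ≥ 1, becomes infected.
  Eli: 3 of 3 neighbours ≥ 3, becomes infected.
Round 4 — no new infections; cascade stops.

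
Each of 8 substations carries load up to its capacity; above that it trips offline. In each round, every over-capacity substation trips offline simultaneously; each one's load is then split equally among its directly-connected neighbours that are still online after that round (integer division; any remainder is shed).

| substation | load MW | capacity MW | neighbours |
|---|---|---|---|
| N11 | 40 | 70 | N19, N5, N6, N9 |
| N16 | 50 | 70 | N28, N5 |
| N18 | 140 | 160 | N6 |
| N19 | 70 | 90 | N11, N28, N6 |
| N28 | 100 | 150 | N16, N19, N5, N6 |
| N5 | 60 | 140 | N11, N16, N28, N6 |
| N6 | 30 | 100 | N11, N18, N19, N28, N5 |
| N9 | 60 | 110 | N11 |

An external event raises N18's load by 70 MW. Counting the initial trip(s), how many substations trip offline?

Round 1 — N18 at 210 > 160. N18 trips offline.
  N18 sheds 210 MW to N6: 210 each.
    N6: 30+210 = 240 > 100
Round 2 — N6 trips offline.
  N6 sheds 240 MW to N11, N19, N28, N5: 60 each.
    N11: 40+60 = 100 > 70
    N19: 70+60 = 130 > 90
    N28: 100+60 = 160 > 150
    N5: 60+60 = 120 ≤ 140
Round 3 — N11, N19, N28 trip offline.
  N11 sheds 100 MW to N5, N9: 50 each.
    N5: 120+50 = 170 > 140
    N9: 60+50 = 110 ≤ 110
  N19 sheds 130 MW: no online neighbours, lost.
  N28 sheds 160 MW to N16, N5: 80 each.
    N16: 50+80 = 130 > 70
    N5: 170+80 = 250 > 140
Round 4 — N16, N5 trip offline.
  N16 sheds 130 MW: no online neighbours, lost.
  N5 sheds 250 MW: no online neighbours, lost.
No further trips.

7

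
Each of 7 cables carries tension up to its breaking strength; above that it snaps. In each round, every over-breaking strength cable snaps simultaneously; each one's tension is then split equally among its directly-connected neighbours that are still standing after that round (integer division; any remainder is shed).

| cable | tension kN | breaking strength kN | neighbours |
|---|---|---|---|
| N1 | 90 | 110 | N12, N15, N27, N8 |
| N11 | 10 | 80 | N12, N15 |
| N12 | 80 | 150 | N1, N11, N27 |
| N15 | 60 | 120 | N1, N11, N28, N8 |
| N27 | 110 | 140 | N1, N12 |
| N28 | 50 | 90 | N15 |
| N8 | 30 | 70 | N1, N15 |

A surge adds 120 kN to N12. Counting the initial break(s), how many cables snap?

Round 1 — N12 at 200 > 150. N12 snaps.
  N12 sheds 200 kN to N1, N11, N27: 66 each (2 lost).
    N1: 90+66 = 156 > 110
    N11: 10+66 = 76 ≤ 80
    N27: 110+66 = 176 > 140
Round 2 — N1, N27 snap.
  N1 sheds 156 kN to N15, N8: 78 each.
    N15: 60+78 = 138 > 120
    N8: 30+78 = 108 > 70
  N27 sheds 176 kN: no online neighbours, lost.
Round 3 — N15, N8 snap.
  N15 sheds 138 kN to N11, N28: 69 each.
    N11: 76+69 = 145 > 80
    N28: 50+69 = 119 > 90
  N8 sheds 108 kN: no online neighbours, lost.
Round 4 — N11, N28 snap.
  N11 sheds 145 kN: no online neighbours, lost.
  N28 sheds 119 kN: no online neighbours, lost.
No further breaks.

7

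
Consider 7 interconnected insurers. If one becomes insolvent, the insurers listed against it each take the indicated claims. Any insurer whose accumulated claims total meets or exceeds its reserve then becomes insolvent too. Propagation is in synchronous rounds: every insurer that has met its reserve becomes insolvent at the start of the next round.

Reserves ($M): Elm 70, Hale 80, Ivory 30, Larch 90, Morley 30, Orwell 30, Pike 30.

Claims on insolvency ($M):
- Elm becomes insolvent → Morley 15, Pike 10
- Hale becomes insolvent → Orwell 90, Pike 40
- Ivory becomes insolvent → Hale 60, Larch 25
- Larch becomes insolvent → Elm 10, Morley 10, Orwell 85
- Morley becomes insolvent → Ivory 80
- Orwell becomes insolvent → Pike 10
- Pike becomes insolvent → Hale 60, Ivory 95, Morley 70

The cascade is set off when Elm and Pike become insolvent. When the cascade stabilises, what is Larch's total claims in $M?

25

Round 1 — Elm, Pike become insolvent (initial).
  Hale: +60 → 60 < 80
  Ivory: +95 → 95 ≥ 30
  Morley: +15+70 → 85 ≥ 30
Round 2 — Ivory, Morley become insolvent.
  Hale: +60 → 120 ≥ 80
  Larch: +25 → 25 < 90
Round 3 — Hale becomes insolvent.
  Orwell: +90 → 90 ≥ 30
Round 4 — Orwell becomes insolvent.
No further insolvencies.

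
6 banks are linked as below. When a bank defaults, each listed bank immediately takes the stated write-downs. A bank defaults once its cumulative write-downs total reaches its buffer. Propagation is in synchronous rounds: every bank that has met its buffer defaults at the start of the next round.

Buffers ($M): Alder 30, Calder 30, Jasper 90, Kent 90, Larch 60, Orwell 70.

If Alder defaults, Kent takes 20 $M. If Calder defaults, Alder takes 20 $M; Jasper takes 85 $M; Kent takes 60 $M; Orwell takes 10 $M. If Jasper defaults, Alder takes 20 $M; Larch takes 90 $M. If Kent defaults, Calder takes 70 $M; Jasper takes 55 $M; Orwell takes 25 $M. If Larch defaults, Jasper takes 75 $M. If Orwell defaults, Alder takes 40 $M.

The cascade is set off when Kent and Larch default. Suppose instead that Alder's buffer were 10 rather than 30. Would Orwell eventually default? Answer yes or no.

With Alder's buffer at 10:
Round 1 — Kent, Larch default (initial).
  Calder: +70 → 70 ≥ 30
  Jasper: +55+75 → 130 ≥ 90
  Orwell: +25 → 25 < 70
Round 2 — Calder, Jasper default.
  Alder: +20+20 → 40 ≥ 10
  Orwell: +10 → 35 < 70
Round 3 — Alder defaults.
No further defaults.

no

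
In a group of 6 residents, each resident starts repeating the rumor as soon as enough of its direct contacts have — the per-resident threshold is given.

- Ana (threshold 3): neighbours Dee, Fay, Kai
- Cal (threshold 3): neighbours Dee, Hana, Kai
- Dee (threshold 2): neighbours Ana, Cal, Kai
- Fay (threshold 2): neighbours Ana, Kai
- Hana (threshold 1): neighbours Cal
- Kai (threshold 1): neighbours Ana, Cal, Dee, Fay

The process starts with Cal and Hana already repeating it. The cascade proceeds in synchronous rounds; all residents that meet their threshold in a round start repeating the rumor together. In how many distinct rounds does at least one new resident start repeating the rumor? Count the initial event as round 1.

3

Round 1 — Cal, Hana start repeating the rumor (initial).
Round 2 — checking thresholds:
  Dee: 1 of 3 neighbours < 2, not yet.
  Kai: 1 of 4 neighbours ≥ 1, starts repeating the rumor.
Round 3 — checking thresholds:
  Ana: 1 of 3 neighbours < 3, not yet.
  Dee: 2 of 3 neighbours ≥ 2, starts repeating the rumor.
  Fay: 1 of 2 neighbours < 2, not yet.
Round 4 — no new spreads; cascade stops.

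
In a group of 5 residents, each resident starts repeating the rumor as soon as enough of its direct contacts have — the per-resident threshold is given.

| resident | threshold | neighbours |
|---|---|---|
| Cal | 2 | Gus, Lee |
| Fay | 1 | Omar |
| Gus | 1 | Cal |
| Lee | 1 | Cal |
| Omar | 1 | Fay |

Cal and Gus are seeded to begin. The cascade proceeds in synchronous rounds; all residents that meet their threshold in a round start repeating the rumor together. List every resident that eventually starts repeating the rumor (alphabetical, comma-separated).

Cal, Gus, Lee

Round 1 — Cal, Gus start repeating the rumor (initial).
Round 2 — checking thresholds:
  Lee: 1 of 1 neighbours ≥ 1, starts repeating the rumor.
Round 3 — no new spreads; cascade stops.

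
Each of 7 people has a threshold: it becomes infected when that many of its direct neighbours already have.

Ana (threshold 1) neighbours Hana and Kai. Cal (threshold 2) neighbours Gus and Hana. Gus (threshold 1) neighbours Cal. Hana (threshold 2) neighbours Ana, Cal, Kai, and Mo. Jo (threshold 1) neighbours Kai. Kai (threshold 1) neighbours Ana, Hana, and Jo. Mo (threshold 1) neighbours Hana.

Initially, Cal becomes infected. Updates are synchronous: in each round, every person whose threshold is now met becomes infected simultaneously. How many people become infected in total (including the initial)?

Round 1 — Cal becomes infected (initial).
Round 2 — checking thresholds:
  Gus: 1 of 1 neighbours ≥ 1, becomes infected.
  Hana: 1 of 4 neighbours < 2, below threshold.
Round 3 — no new infections; cascade stops.

2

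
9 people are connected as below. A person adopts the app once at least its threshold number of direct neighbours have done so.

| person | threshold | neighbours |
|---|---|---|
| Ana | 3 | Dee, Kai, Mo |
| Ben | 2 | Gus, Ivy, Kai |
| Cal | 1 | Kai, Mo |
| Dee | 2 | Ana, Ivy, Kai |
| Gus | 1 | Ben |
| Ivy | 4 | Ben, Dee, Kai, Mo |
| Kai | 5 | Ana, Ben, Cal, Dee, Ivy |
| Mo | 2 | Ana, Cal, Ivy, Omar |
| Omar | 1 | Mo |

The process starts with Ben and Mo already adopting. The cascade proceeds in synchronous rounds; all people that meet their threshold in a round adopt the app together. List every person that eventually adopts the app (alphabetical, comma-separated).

Round 1 — Ben, Mo adopt the app (initial).
Round 2 — checking thresholds:
  Ana: 1 of 3 neighbours < 3, not yet.
  Cal: 1 of 2 neighbours ≥ 1, adopts the app.
  Gus: 1 of 1 neighbours ≥ 1, adopts the app.
  Ivy: 2 of 4 neighbours < 4, not yet.
  Kai: 1 of 5 neighbours < 5, not yet.
  Omar: 1 of 1 neighbours ≥ 1, adopts the app.
Round 3 — no new adoptions; cascade stops.

Ben, Cal, Gus, Mo, Omar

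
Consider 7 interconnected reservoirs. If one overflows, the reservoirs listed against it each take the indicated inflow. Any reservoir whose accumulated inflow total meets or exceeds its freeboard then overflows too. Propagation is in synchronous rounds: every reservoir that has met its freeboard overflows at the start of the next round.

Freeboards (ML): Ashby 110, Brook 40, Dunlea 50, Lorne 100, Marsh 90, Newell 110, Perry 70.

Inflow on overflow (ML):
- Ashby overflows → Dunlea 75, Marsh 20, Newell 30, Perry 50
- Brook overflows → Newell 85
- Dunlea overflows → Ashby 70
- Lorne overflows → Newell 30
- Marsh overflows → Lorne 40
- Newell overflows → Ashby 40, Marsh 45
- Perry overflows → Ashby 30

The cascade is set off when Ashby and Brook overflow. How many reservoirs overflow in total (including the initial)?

Round 1 — Ashby, Brook overflow (initial).
  Dunlea: +75 → 75 ≥ 50
  Marsh: +20 → 20 < 90
  Newell: +30+85 → 115 ≥ 110
  Perry: +50 → 50 < 70
Round 2 — Dunlea, Newell overflow.
  Marsh: +45 → 65 < 90
No further overflows.

4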